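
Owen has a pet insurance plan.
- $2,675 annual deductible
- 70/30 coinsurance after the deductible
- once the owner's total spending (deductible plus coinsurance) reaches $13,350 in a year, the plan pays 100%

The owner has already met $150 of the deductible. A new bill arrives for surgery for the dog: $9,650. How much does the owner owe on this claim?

$4,662.50

Deductible still to meet: $2,675 − $150 = $2,525.
The remaining $7,125 (= $9,650 − $2,525) moves to coinsurance.
Coinsurance: $7,125 × 30% = $2,137.50.
Owner responsibility before any cap: $2,525 + $2,137.50 = $4,662.50.
Cumulative spending $150 + $4,662.50 = $4,812.50 stays under the $13,350 maximum.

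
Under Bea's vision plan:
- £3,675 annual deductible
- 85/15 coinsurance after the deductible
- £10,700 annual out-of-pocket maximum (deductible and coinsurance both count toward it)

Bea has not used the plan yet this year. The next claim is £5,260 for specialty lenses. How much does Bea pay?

£3,912.75

Nothing has been paid toward the £3,675 deductible, so the first £3,675 of this charge is applied there.
That leaves £5,260 − £3,675 = £1,585 for coinsurance.
Member's 15% share of £1,585 is £237.75.
So the member owes £3,675 + £237.75 = £3,912.75 before any cap.
Cumulative spending £0 + £3,912.75 = £3,912.75 stays under the £10,700 maximum.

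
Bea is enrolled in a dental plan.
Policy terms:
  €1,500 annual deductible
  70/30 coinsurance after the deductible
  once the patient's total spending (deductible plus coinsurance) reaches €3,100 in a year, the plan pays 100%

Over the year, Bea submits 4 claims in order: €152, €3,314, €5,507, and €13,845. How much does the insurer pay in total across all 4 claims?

Claim 1 — €152: fully absorbed by the deductible. Patient owes €152 (running OOP €152). Plan pays €152 − €152 = €0.
Claim 2 — €3,314: €1,348 to deductible, leaving €1,966; 30% of €1,966 = €589.80. Patient owes €1,937.80 (running OOP €2,089.80). Insurer: €3,314 − €1,937.80 = €1,376.20.
Claim 3 — €5,507: 30% coinsurance on €5,507 = €1,652.10. Adding that to €2,089.80 gives €3,741.90, past the €3,100 cap; patient pays only €3,100 − €2,089.80 = €1,010.20. Insurer: €5,507 − €1,010.20 = €4,496.80.
Claim 4 — €13,845: 30% coinsurance on €13,845 = €4,153.50. OOP would hit €7,253.50 > €3,100, so the cap limits the patient to €3,100 − €3,100 = €0. Insurer: €13,845 − €0 = €13,845.
Insurer total = bills − patient's total = €22,818 − €3,100 = €19,718.

€19,718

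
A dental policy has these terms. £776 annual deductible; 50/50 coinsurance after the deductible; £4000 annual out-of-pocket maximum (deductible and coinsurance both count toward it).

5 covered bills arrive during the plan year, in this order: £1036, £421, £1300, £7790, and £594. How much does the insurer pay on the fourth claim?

Claim 1 (£1036): deductible takes £776, £260 remains; patient's 50% is £130. Patient pays £906; OOP now £906. Plan pays £1036 − £906 = £130.
Claim 2 (£421): deductible already satisfied, so patient's share is 50% × £421 = £210.50. Cost to patient: £210.50. OOP to date £1116.50. Insurer: £421 − £210.50 = £210.50.
Claim 3 (£1300): deductible met; 50% of £1300 = £650. Patient owes £650 (running OOP £1766.50). Plan pays £1300 − £650 = £650.
Claim 4 (£7790): deductible already satisfied, so patient's share is 50% × £7790 = £3895. Adding that to £1766.50 gives £5661.50, past the £4000 cap; patient pays only £4000 − £1766.50 = £2233.50. Plan pays £7790 − £2233.50 = £5556.50.

£5556.50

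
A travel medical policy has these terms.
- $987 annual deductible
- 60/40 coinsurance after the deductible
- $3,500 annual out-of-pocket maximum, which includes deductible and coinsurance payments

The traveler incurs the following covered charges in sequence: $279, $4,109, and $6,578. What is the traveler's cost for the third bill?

Claim 1 ($279): all of it applies to the deductible. Cost to traveler: $279. OOP to date $279.
Claim 2 ($4,109): $708 finishes the deductible; $3,401 goes to coinsurance; traveler's 40% is $1,360.40. Traveler pays $2,068.40; OOP now $2,347.40.
Claim 3 ($6,578): 40% coinsurance on $6,578 = $2,631.20. Adding that to $2,347.40 gives $4,978.60, past the $3,500 cap; traveler pays only $3,500 − $2,347.40 = $1,152.60.

$1,152.60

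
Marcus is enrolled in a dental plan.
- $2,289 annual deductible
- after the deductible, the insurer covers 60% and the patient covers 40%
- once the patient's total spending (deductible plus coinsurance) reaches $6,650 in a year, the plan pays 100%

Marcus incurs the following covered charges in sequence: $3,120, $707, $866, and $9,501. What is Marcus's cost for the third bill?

$346.40

Bill 1, $3,120: $2,289 to deductible, leaving $831; coinsurance $831 × 40% = $332.40. Patient pays $2,621.40; OOP now $2,621.40.
Bill 2, $707: 40% coinsurance on $707 = $282.80. Patient pays $282.80; OOP now $2,904.20.
Bill 3, $866: deductible already satisfied, so patient's share is 40% × $866 = $346.40. Patient owes $346.40 (running OOP $3,250.60).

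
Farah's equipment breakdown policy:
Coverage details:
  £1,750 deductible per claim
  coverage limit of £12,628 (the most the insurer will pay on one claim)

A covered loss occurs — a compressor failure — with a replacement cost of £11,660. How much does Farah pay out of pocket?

£1,750

Less the £1,750 deductible: £11,660 − £1,750 = £9,910.
That's under the £12,628 cap, so the insurer reimburses the full £9,910.
Out of pocket: £11,660 − £9,910 = £1,750.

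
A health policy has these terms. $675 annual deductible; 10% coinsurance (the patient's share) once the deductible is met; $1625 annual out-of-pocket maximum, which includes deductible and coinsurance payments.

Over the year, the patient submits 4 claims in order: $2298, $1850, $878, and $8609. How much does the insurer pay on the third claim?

$790.20

Claim 1 ($2298): $675 to deductible, leaving $1623; patient's 10% is $162.30. Patient owes $837.30 (running OOP $837.30). Plan pays $2298 − $837.30 = $1460.70.
Claim 2 ($1850): deductible met; 10% of $1850 = $185. Cost to patient: $185. OOP to date $1022.30. Plan pays $1850 − $185 = $1665.
Claim 3 ($878): deductible met; 10% of $878 = $87.80. Patient pays $87.80; OOP now $1110.10. Plan pays $878 − $87.80 = $790.20.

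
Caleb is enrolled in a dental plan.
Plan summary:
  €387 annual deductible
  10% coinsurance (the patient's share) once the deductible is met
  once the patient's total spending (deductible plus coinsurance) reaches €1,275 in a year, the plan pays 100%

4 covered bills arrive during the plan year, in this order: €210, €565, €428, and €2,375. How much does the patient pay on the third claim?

€42.80

#1 (€210): entire amount goes to the deductible. Patient pays €210; OOP now €210.
#2 (€565): €177 finishes the deductible; €388 goes to coinsurance; coinsurance €388 × 10% = €38.80. Patient pays €215.80; OOP now €425.80.
#3 (€428): deductible met; 10% of €428 = €42.80. Patient pays €42.80; OOP now €468.60.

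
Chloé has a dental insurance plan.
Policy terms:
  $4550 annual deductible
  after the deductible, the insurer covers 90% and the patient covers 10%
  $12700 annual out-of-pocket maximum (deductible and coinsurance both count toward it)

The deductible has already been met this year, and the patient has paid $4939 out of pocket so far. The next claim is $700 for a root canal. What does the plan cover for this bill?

The deductible is already satisfied, so the full bill goes to coinsurance.
10% of $700 = $70 falls to the patient.
Total out-of-pocket so far would be $4939 + $70 = $5009, below the $12700 cap — no reduction.
Insurer pays the balance: $700 − $70 = $630.

$630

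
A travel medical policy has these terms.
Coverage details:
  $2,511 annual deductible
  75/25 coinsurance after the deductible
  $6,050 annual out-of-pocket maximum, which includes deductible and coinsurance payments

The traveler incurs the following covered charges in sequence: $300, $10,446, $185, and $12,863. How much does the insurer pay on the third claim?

$138.75

Claim 1 ($300): all of it applies to the deductible. Traveler owes $300 (running OOP $300). Insurer: $300 − $300 = $0.
Claim 2 ($10,446): deductible takes $2,211, $8,235 remains; coinsurance $8,235 × 25% = $2,058.75. Traveler owes $4,269.75 (running OOP $4,569.75). Insurer: $10,446 − $4,269.75 = $6,176.25.
Claim 3 ($185): 25% coinsurance on $185 = $46.25. Traveler owes $46.25 (running OOP $4,616). Insurer: $185 − $46.25 = $138.75.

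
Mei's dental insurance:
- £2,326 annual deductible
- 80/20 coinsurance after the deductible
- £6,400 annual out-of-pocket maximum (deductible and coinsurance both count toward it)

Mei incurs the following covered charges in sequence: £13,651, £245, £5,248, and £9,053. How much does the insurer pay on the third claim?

Claim 1 — £13,651: £2,326 finishes the deductible; £11,325 goes to coinsurance; 20% of £11,325 = £2,265. Patient owes £4,591 (running OOP £4,591). Insurer: £13,651 − £4,591 = £9,060.
Claim 2 — £245: deductible already satisfied, so patient's share is 20% × £245 = £49. Patient pays £49; OOP now £4,640. Insurer: £245 − £49 = £196.
Claim 3 — £5,248: deductible already satisfied, so patient's share is 20% × £5,248 = £1,049.60. Patient pays £1,049.60; OOP now £5,689.60. Plan pays £5,248 − £1,049.60 = £4,198.40.

£4,198.40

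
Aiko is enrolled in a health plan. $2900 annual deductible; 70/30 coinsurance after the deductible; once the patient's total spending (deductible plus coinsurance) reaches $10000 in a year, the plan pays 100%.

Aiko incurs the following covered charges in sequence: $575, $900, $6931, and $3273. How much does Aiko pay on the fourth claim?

#1 ($575): all of it applies to the deductible. Cost to patient: $575. OOP to date $575.
#2 ($900): entire amount goes to the deductible. Patient pays $900; OOP now $1475.
#3 ($6931): deductible takes $1425, $5506 remains; 30% of $5506 = $1651.80. Cost to patient: $3076.80. OOP to date $4551.80.
#4 ($3273): 30% coinsurance on $3273 = $981.90. Patient pays $981.90; OOP now $5533.70.

$981.90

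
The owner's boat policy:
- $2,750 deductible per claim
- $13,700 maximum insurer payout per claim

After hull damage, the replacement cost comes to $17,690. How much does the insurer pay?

$13,700

Less the $2,750 deductible: $17,690 − $2,750 = $14,940.
The $13,700 per-incident cap binds; insurer pays $13,700.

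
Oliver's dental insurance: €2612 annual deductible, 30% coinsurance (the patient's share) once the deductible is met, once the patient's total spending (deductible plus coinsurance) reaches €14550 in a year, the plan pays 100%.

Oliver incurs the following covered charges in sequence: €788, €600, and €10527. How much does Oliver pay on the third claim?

€4014.90

Claim 1 — €788: entire amount goes to the deductible. Cost to patient: €788. OOP to date €788.
Claim 2 — €600: fully absorbed by the deductible. Cost to patient: €600. OOP to date €1388.
Claim 3 — €10527: €1224 finishes the deductible; €9303 goes to coinsurance; patient's 30% is €2790.90. Patient pays €4014.90; OOP now €5402.90.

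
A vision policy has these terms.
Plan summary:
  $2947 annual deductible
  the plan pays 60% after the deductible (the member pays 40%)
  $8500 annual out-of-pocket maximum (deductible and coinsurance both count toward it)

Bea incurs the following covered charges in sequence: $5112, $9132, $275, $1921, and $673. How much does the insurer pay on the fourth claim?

$1152.60

Claim 1 — $5112: $2947 finishes the deductible; $2165 goes to coinsurance; member's 40% is $866. Cost to member: $3813. OOP to date $3813. Plan pays $5112 − $3813 = $1299.
Claim 2 — $9132: 40% coinsurance on $9132 = $3652.80. Member pays $3652.80; OOP now $7465.80. Insurer: $9132 − $3652.80 = $5479.20.
Claim 3 — $275: deductible already satisfied, so member's share is 40% × $275 = $110. Member owes $110 (running OOP $7575.80). Plan pays $275 − $110 = $165.
Claim 4 — $1921: deductible already satisfied, so member's share is 40% × $1921 = $768.40. Member owes $768.40 (running OOP $8344.20). Plan pays $1921 − $768.40 = $1152.60.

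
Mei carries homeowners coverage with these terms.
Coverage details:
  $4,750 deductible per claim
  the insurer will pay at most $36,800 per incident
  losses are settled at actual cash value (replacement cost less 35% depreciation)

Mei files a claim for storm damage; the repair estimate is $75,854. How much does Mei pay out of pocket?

At 35% depreciation, ACV = $75,854 − $26,548.90 = $49,305.10.
Less the $4,750 deductible: $49,305.10 − $4,750 = $44,555.10.
Since $44,555.10 > $36,800, the payout is capped at $36,800.
The homeowner bears the rest of the original loss: $75,854 − $36,800 = $39,054.

$39,054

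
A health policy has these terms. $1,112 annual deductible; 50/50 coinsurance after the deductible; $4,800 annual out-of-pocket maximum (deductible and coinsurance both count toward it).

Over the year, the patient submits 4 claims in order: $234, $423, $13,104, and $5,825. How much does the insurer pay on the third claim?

Claim 1 — $234: entire amount goes to the deductible. Patient owes $234 (running OOP $234). Insurer: $234 − $234 = $0.
Claim 2 — $423: all of it applies to the deductible. Cost to patient: $423. OOP to date $657. Insurer: $423 − $423 = $0.
Claim 3 — $13,104: $455 to deductible, leaving $12,649; 50% of $12,649 = $6,324.50. Claim cost before the cap: $455 + $6,324.50 = $6,779.50. OOP would hit $7,436.50 > $4,800, so the cap limits the patient to $4,800 − $657 = $4,143. Plan pays $13,104 − $4,143 = $8,961.

$8,961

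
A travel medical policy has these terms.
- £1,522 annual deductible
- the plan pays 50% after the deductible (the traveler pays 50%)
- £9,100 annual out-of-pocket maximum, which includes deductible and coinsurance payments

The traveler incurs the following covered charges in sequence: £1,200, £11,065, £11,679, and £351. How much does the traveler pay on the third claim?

Claim 1 — £1,200: all of it applies to the deductible. Traveler owes £1,200 (running OOP £1,200).
Claim 2 — £11,065: deductible takes £322, £10,743 remains; coinsurance £10,743 × 50% = £5,371.50. Traveler pays £5,693.50; OOP now £6,893.50.
Claim 3 — £11,679: deductible already satisfied, so traveler's share is 50% × £11,679 = £5,839.50. Adding that to £6,893.50 gives £12,733, past the £9,100 cap; traveler pays only £9,100 − £6,893.50 = £2,206.50.

£2,206.50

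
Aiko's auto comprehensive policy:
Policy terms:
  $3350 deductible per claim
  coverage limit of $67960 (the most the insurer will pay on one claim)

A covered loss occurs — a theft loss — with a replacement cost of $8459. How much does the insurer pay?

$5109

Subtract the deductible: $8459 − $3350 = $5109.
$5109 is within the $67960 limit, so the insurer pays $5109.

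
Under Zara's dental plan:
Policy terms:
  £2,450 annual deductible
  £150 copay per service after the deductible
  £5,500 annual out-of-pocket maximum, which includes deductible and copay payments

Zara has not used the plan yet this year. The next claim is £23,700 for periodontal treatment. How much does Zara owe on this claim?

£2,600

Deductible not yet touched, so the first £2,450 of the bill goes to the deductible.
That leaves £23,700 − £2,450 = £21,250 for the copay.
Copay on this service: £150.
So the patient owes £2,450 + £150 = £2,600 before any cap.
Total out-of-pocket so far would be £0 + £2,600 = £2,600, below the £5,500 cap — no reduction.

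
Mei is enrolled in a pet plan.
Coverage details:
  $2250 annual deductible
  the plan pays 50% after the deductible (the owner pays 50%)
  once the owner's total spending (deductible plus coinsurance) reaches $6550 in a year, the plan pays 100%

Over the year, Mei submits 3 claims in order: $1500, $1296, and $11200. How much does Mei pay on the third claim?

$4027

Claim 1 ($1500): all of it applies to the deductible. Cost to owner: $1500. OOP to date $1500.
Claim 2 ($1296): $750 to deductible, leaving $546; 50% of $546 = $273. Cost to owner: $1023. OOP to date $2523.
Claim 3 ($11200): deductible met; 50% of $11200 = $5600. OOP would hit $8123 > $6550, so the cap limits the owner to $6550 − $2523 = $4027.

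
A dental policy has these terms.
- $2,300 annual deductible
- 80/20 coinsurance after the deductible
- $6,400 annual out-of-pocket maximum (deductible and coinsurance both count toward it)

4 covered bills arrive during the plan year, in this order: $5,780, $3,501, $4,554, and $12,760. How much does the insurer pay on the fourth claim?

$10,967

Bill 1, $5,780: $2,300 to deductible, leaving $3,480; coinsurance $3,480 × 20% = $696. Patient owes $2,996 (running OOP $2,996). Plan pays $5,780 − $2,996 = $2,784.
Bill 2, $3,501: 20% coinsurance on $3,501 = $700.20. Cost to patient: $700.20. OOP to date $3,696.20. Insurer: $3,501 − $700.20 = $2,800.80.
Bill 3, $4,554: deductible already satisfied, so patient's share is 20% × $4,554 = $910.80. Patient pays $910.80; OOP now $4,607. Insurer: $4,554 − $910.80 = $3,643.20.
Bill 4, $12,760: deductible met; 20% of $12,760 = $2,552. Adding that to $4,607 gives $7,159, past the $6,400 cap; patient pays only $6,400 − $4,607 = $1,793. Insurer: $12,760 − $1,793 = $10,967.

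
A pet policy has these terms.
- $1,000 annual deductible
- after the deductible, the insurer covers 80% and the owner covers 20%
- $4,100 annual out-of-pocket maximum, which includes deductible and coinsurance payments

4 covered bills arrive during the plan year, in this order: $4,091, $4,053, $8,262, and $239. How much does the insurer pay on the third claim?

Claim 1 — $4,091: $1,000 finishes the deductible; $3,091 goes to coinsurance; coinsurance $3,091 × 20% = $618.20. Owner pays $1,618.20; OOP now $1,618.20. Insurer: $4,091 − $1,618.20 = $2,472.80.
Claim 2 — $4,053: deductible met; 20% of $4,053 = $810.60. Cost to owner: $810.60. OOP to date $2,428.80. Insurer: $4,053 − $810.60 = $3,242.40.
Claim 3 — $8,262: deductible already satisfied, so owner's share is 20% × $8,262 = $1,652.40. Cost to owner: $1,652.40. OOP to date $4,081.20. Insurer: $8,262 − $1,652.40 = $6,609.60.

$6,609.60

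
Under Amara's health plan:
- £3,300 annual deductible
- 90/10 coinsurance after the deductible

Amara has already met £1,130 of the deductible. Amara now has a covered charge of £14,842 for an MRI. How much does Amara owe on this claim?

Remaining deductible: £3,300 − £1,130 = £2,170.
The remaining £12,672 (= £14,842 − £2,170) moves to coinsurance.
Coinsurance: £12,672 × 10% = £1,267.20.
So the patient owes £2,170 + £1,267.20 = £3,437.20.

£3,437.20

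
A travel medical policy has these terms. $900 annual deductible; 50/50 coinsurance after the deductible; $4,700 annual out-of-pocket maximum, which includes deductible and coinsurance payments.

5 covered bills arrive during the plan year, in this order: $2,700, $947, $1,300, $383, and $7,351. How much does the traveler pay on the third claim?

$650

Claim 1 ($2,700): deductible takes $900, $1,800 remains; traveler's 50% is $900. Traveler pays $1,800; OOP now $1,800.
Claim 2 ($947): deductible already satisfied, so traveler's share is 50% × $947 = $473.50. Traveler pays $473.50; OOP now $2,273.50.
Claim 3 ($1,300): deductible met; 50% of $1,300 = $650. Traveler pays $650; OOP now $2,923.50.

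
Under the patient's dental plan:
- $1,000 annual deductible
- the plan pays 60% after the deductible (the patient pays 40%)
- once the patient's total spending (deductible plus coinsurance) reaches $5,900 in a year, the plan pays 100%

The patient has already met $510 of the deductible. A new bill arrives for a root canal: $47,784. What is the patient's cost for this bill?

$5,390

$510 of the $1,000 deductible is already met, leaving $490.
That leaves $47,784 − $490 = $47,294 for coinsurance.
Coinsurance: $47,294 × 40% = $18,917.60.
Patient responsibility before any cap: $490 + $18,917.60 = $19,407.60.
Year-to-date out-of-pocket would reach $510 + $19,407.60 = $19,917.60, above the $5,900 maximum, so the patient pays only $5,900 − $510 = $5,390.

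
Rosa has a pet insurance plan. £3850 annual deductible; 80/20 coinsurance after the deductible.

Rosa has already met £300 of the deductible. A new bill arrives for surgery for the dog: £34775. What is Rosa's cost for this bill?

£9795

£300 of the £3850 deductible is already met, leaving £3550.
After the £3550 deductible portion, £34775 − £3550 = £31225 is subject to coinsurance.
Owner's 20% share of £31225 is £6245.
Owner responsibility: £3550 + £6245 = £9795.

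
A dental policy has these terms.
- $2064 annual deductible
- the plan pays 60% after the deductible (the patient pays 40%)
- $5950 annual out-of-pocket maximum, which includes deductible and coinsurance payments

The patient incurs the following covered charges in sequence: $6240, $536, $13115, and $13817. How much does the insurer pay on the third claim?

#1 ($6240): $2064 to deductible, leaving $4176; patient's 40% is $1670.40. Cost to patient: $3734.40. OOP to date $3734.40. Insurer: $6240 − $3734.40 = $2505.60.
#2 ($536): deductible met; 40% of $536 = $214.40. Patient pays $214.40; OOP now $3948.80. Insurer: $536 − $214.40 = $321.60.
#3 ($13115): deductible met; 40% of $13115 = $5246. Adding that to $3948.80 gives $9194.80, past the $5950 cap; patient pays only $5950 − $3948.80 = $2001.20. Plan pays $13115 − $2001.20 = $11113.80.

$11113.80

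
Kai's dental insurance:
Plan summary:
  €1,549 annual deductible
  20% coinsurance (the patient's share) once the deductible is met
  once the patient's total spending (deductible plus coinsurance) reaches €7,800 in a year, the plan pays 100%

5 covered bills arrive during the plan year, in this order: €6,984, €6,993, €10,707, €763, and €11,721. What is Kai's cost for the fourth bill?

€152.60

Claim 1 — €6,984: deductible takes €1,549, €5,435 remains; patient's 20% is €1,087. Cost to patient: €2,636. OOP to date €2,636.
Claim 2 — €6,993: deductible already satisfied, so patient's share is 20% × €6,993 = €1,398.60. Patient owes €1,398.60 (running OOP €4,034.60).
Claim 3 — €10,707: 20% coinsurance on €10,707 = €2,141.40. Patient owes €2,141.40 (running OOP €6,176).
Claim 4 — €763: deductible already satisfied, so patient's share is 20% × €763 = €152.60. Patient owes €152.60 (running OOP €6,328.60).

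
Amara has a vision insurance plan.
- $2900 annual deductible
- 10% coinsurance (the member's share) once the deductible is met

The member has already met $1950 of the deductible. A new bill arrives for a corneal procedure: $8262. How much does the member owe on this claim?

Remaining deductible: $2900 − $1950 = $950.
That leaves $8262 − $950 = $7312 for coinsurance.
Coinsurance: $7312 × 10% = $731.20.
Member responsibility: $950 + $731.20 = $1681.20.

$1681.20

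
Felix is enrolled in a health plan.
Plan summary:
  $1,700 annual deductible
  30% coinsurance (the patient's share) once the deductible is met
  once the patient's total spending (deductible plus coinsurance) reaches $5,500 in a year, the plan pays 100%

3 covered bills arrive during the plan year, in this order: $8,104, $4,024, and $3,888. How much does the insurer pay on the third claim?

$3,216.40

Claim 1 ($8,104): deductible takes $1,700, $6,404 remains; coinsurance $6,404 × 30% = $1,921.20. Patient owes $3,621.20 (running OOP $3,621.20). Insurer: $8,104 − $3,621.20 = $4,482.80.
Claim 2 ($4,024): 30% coinsurance on $4,024 = $1,207.20. Patient pays $1,207.20; OOP now $4,828.40. Insurer: $4,024 − $1,207.20 = $2,816.80.
Claim 3 ($3,888): deductible met; 30% of $3,888 = $1,166.40. Adding that to $4,828.40 gives $5,994.80, past the $5,500 cap; patient pays only $5,500 − $4,828.40 = $671.60. Plan pays $3,888 − $671.60 = $3,216.40.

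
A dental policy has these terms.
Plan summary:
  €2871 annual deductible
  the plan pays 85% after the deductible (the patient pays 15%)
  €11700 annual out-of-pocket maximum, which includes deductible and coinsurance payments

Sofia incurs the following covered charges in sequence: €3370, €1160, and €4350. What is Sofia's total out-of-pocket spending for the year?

#1 (€3370): deductible takes €2871, €499 remains; patient's 15% is €74.85. Patient owes €2945.85 (running OOP €2945.85).
#2 (€1160): deductible met; 15% of €1160 = €174. Patient pays €174; OOP now €3119.85.
#3 (€4350): deductible met; 15% of €4350 = €652.50. Patient owes €652.50 (running OOP €3772.35).
Summing the patient's payments: €2945.85 + €174 + €652.50 = €3772.35.

€3772.35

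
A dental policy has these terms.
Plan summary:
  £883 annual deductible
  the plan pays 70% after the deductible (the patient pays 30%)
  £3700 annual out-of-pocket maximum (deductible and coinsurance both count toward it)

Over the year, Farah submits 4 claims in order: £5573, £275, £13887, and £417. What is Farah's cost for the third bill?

#1 (£5573): deductible takes £883, £4690 remains; patient's 30% is £1407. Cost to patient: £2290. OOP to date £2290.
#2 (£275): deductible already satisfied, so patient's share is 30% × £275 = £82.50. Patient pays £82.50; OOP now £2372.50.
#3 (£13887): deductible already satisfied, so patient's share is 30% × £13887 = £4166.10. That would push OOP to £6538.60, over the £3700 cap, so patient pays £3700 − £2372.50 = £1327.50.

£1327.50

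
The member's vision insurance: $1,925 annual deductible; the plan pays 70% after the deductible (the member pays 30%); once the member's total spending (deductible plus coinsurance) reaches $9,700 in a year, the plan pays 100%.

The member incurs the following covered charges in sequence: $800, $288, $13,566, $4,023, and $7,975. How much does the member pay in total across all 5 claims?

$9,343.10

Claim 1 — $800: entire amount goes to the deductible. Member owes $800 (running OOP $800).
Claim 2 — $288: fully absorbed by the deductible. Member pays $288; OOP now $1,088.
Claim 3 — $13,566: $837 to deductible, leaving $12,729; 30% of $12,729 = $3,818.70. Member owes $4,655.70 (running OOP $5,743.70).
Claim 4 — $4,023: deductible already satisfied, so member's share is 30% × $4,023 = $1,206.90. Cost to member: $1,206.90. OOP to date $6,950.60.
Claim 5 — $7,975: 30% coinsurance on $7,975 = $2,392.50. Member pays $2,392.50; OOP now $9,343.10.
Summing the member's payments: $800 + $288 + $4,655.70 + $1,206.90 + $2,392.50 = $9,343.10.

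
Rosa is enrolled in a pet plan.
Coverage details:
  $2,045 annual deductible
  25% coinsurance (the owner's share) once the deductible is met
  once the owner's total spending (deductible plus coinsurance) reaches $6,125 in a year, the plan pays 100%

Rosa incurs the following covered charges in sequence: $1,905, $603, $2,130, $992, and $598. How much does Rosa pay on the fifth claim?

Claim 1 — $1,905: all of it applies to the deductible. Owner pays $1,905; OOP now $1,905.
Claim 2 — $603: $140 finishes the deductible; $463 goes to coinsurance; 25% of $463 = $115.75. Owner pays $255.75; OOP now $2,160.75.
Claim 3 — $2,130: 25% coinsurance on $2,130 = $532.50. Owner pays $532.50; OOP now $2,693.25.
Claim 4 — $992: 25% coinsurance on $992 = $248. Owner owes $248 (running OOP $2,941.25).
Claim 5 — $598: 25% coinsurance on $598 = $149.50. Cost to owner: $149.50. OOP to date $3,090.75.

$149.50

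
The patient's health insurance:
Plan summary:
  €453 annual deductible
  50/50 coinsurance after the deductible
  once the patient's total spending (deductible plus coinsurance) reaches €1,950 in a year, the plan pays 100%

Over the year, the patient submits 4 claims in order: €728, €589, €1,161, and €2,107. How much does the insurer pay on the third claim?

€580.50

Claim 1 (€728): €453 finishes the deductible; €275 goes to coinsurance; patient's 50% is €137.50. Cost to patient: €590.50. OOP to date €590.50. Plan pays €728 − €590.50 = €137.50.
Claim 2 (€589): deductible met; 50% of €589 = €294.50. Patient owes €294.50 (running OOP €885). Insurer: €589 − €294.50 = €294.50.
Claim 3 (€1,161): deductible already satisfied, so patient's share is 50% × €1,161 = €580.50. Patient owes €580.50 (running OOP €1,465.50). Plan pays €1,161 − €580.50 = €580.50.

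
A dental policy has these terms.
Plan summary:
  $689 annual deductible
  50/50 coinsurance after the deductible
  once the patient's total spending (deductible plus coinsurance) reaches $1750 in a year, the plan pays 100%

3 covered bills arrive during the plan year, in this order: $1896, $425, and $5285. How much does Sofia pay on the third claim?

Claim 1 ($1896): $689 finishes the deductible; $1207 goes to coinsurance; patient's 50% is $603.50. Patient pays $1292.50; OOP now $1292.50.
Claim 2 ($425): deductible already satisfied, so patient's share is 50% × $425 = $212.50. Cost to patient: $212.50. OOP to date $1505.
Claim 3 ($5285): deductible met; 50% of $5285 = $2642.50. OOP would hit $4147.50 > $1750, so the cap limits the patient to $1750 − $1505 = $245.

$245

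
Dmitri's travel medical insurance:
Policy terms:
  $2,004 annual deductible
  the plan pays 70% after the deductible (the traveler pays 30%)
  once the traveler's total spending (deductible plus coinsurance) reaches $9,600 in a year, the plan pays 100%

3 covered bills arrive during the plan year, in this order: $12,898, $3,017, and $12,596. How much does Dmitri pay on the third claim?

Claim 1 ($12,898): $2,004 finishes the deductible; $10,894 goes to coinsurance; 30% of $10,894 = $3,268.20. Traveler pays $5,272.20; OOP now $5,272.20.
Claim 2 ($3,017): deductible already satisfied, so traveler's share is 30% × $3,017 = $905.10. Traveler pays $905.10; OOP now $6,177.30.
Claim 3 ($12,596): deductible met; 30% of $12,596 = $3,778.80. OOP would hit $9,956.10 > $9,600, so the cap limits the traveler to $9,600 − $6,177.30 = $3,422.70.

$3,422.70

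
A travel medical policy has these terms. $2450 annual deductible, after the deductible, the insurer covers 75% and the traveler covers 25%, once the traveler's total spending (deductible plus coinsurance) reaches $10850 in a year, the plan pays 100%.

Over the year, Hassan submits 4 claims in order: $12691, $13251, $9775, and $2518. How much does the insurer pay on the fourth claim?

$2434.75

Bill 1, $12691: deductible takes $2450, $10241 remains; 25% of $10241 = $2560.25. Traveler pays $5010.25; OOP now $5010.25. Insurer: $12691 − $5010.25 = $7680.75.
Bill 2, $13251: deductible already satisfied, so traveler's share is 25% × $13251 = $3312.75. Traveler owes $3312.75 (running OOP $8323). Insurer: $13251 − $3312.75 = $9938.25.
Bill 3, $9775: 25% coinsurance on $9775 = $2443.75. Cost to traveler: $2443.75. OOP to date $10766.75. Plan pays $9775 − $2443.75 = $7331.25.
Bill 4, $2518: deductible already satisfied, so traveler's share is 25% × $2518 = $629.50. OOP would hit $11396.25 > $10850, so the cap limits the traveler to $10850 − $10766.75 = $83.25. Plan pays $2518 − $83.25 = $2434.75.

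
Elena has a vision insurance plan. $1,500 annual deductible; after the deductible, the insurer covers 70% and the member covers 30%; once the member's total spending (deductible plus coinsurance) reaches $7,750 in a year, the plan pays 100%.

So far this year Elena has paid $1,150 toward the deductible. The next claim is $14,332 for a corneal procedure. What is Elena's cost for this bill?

Deductible still to meet: $1,500 − $1,150 = $350.
The remaining $13,982 (= $14,332 − $350) moves to coinsurance.
30% of $13,982 = $4,194.60 falls to the member.
That puts the member's cost at $350 + $4,194.60 = $4,544.60 before any cap.
Year-to-date out-of-pocket becomes $1,150 + $4,544.60 = $5,694.60, still under the $7,750 maximum, so no cap applies.

$4,544.60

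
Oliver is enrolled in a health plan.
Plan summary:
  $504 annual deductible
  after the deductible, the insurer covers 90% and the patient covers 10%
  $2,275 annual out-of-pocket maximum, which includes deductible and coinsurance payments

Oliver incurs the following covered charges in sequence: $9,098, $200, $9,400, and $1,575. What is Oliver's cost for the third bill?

Bill 1, $9,098: deductible takes $504, $8,594 remains; 10% of $8,594 = $859.40. Patient pays $1,363.40; OOP now $1,363.40.
Bill 2, $200: 10% coinsurance on $200 = $20. Patient pays $20; OOP now $1,383.40.
Bill 3, $9,400: deductible already satisfied, so patient's share is 10% × $9,400 = $940. That would push OOP to $2,323.40, over the $2,275 cap, so patient pays $2,275 − $1,383.40 = $891.60.

$891.60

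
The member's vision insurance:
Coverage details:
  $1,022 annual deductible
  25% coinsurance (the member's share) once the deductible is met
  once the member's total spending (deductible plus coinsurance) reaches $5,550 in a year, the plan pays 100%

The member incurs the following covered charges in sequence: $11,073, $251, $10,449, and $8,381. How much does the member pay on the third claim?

#1 ($11,073): $1,022 finishes the deductible; $10,051 goes to coinsurance; 25% of $10,051 = $2,512.75. Member owes $3,534.75 (running OOP $3,534.75).
#2 ($251): deductible already satisfied, so member's share is 25% × $251 = $62.75. Member pays $62.75; OOP now $3,597.50.
#3 ($10,449): deductible already satisfied, so member's share is 25% × $10,449 = $2,612.25. OOP would hit $6,209.75 > $5,550, so the cap limits the member to $5,550 − $3,597.50 = $1,952.50.

$1,952.50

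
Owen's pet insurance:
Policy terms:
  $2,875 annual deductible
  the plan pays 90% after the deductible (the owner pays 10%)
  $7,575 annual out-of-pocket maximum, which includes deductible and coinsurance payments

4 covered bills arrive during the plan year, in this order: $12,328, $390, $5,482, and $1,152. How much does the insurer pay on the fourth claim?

$1,036.80

Bill 1, $12,328: $2,875 finishes the deductible; $9,453 goes to coinsurance; owner's 10% is $945.30. Owner owes $3,820.30 (running OOP $3,820.30). Insurer: $12,328 − $3,820.30 = $8,507.70.
Bill 2, $390: 10% coinsurance on $390 = $39. Owner pays $39; OOP now $3,859.30. Plan pays $390 − $39 = $351.
Bill 3, $5,482: 10% coinsurance on $5,482 = $548.20. Owner owes $548.20 (running OOP $4,407.50). Insurer: $5,482 − $548.20 = $4,933.80.
Bill 4, $1,152: deductible already satisfied, so owner's share is 10% × $1,152 = $115.20. Cost to owner: $115.20. OOP to date $4,522.70. Insurer: $1,152 − $115.20 = $1,036.80.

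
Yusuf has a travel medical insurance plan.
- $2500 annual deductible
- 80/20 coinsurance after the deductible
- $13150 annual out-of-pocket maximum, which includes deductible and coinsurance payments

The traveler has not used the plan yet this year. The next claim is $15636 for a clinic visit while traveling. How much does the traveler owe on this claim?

The full $2500 deductible is still open; $2500 of this bill applies to it.
After the $2500 deductible portion, $15636 − $2500 = $13136 is subject to coinsurance.
20% of $13136 = $2627.20 falls to the traveler.
So the traveler owes $2500 + $2627.20 = $5127.20 before any cap.
Cumulative spending $0 + $5127.20 = $5127.20 stays under the $13150 maximum.

$5127.20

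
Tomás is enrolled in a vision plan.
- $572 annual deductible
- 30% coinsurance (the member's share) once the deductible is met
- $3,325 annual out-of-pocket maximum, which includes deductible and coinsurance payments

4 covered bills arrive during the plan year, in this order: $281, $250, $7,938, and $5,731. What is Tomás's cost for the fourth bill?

Claim 1 — $281: entire amount goes to the deductible. Cost to member: $281. OOP to date $281.
Claim 2 — $250: all of it applies to the deductible. Member owes $250 (running OOP $531).
Claim 3 — $7,938: $41 finishes the deductible; $7,897 goes to coinsurance; coinsurance $7,897 × 30% = $2,369.10. Member owes $2,410.10 (running OOP $2,941.10).
Claim 4 — $5,731: 30% coinsurance on $5,731 = $1,719.30. Adding that to $2,941.10 gives $4,660.40, past the $3,325 cap; member pays only $3,325 − $2,941.10 = $383.90.

$383.90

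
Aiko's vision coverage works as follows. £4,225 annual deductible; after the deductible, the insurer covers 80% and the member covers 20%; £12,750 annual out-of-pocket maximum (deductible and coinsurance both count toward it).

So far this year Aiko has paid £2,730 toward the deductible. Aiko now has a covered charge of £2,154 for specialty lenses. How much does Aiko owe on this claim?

£1,626.80

£2,730 of the £4,225 deductible is already met, leaving £1,495.
That leaves £2,154 − £1,495 = £659 for coinsurance.
20% of £659 = £131.80 falls to the member.
Member responsibility before any cap: £1,495 + £131.80 = £1,626.80.
Total out-of-pocket so far would be £2,730 + £1,626.80 = £4,356.80, below the £12,750 cap — no reduction.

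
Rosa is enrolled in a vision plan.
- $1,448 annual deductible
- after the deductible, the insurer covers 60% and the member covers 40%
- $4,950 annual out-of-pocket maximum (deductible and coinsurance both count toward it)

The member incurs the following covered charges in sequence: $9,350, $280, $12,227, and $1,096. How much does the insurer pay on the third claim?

$11,997.80

#1 ($9,350): $1,448 finishes the deductible; $7,902 goes to coinsurance; member's 40% is $3,160.80. Cost to member: $4,608.80. OOP to date $4,608.80. Insurer: $9,350 − $4,608.80 = $4,741.20.
#2 ($280): deductible already satisfied, so member's share is 40% × $280 = $112. Member pays $112; OOP now $4,720.80. Plan pays $280 − $112 = $168.
#3 ($12,227): deductible already satisfied, so member's share is 40% × $12,227 = $4,890.80. OOP would hit $9,611.60 > $4,950, so the cap limits the member to $4,950 − $4,720.80 = $229.20. Insurer: $12,227 − $229.20 = $11,997.80.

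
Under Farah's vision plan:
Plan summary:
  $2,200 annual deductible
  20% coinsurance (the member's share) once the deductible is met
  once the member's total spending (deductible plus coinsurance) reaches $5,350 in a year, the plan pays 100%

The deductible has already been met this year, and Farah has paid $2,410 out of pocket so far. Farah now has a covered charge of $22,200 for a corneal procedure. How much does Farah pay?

The deductible is already satisfied, so the full bill goes to coinsurance.
20% of $22,200 = $4,440 falls to the member.
Adding $4,440 to the $2,410 already spent would give $6,850, which exceeds the $5,350 cap; the member pays just $5,350 − $2,410 = $2,940.

$2,940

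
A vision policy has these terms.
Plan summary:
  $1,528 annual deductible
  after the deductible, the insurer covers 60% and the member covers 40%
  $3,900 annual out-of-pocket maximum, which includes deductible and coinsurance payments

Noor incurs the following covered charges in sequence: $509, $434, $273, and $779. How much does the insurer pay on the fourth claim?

Bill 1, $509: all of it applies to the deductible. Cost to member: $509. OOP to date $509. Insurer: $509 − $509 = $0.
Bill 2, $434: entire amount goes to the deductible. Member pays $434; OOP now $943. Insurer: $434 − $434 = $0.
Bill 3, $273: all of it applies to the deductible. Cost to member: $273. OOP to date $1,216. Insurer: $273 − $273 = $0.
Bill 4, $779: $312 finishes the deductible; $467 goes to coinsurance; member's 40% is $186.80. Member owes $498.80 (running OOP $1,714.80). Plan pays $779 − $498.80 = $280.20.

$280.20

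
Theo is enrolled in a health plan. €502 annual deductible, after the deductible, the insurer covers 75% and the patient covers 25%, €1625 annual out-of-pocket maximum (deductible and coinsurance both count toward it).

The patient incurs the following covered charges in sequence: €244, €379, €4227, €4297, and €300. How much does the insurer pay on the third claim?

€3170.25

#1 (€244): all of it applies to the deductible. Patient pays €244; OOP now €244. Insurer: €244 − €244 = €0.
#2 (€379): €258 finishes the deductible; €121 goes to coinsurance; 25% of €121 = €30.25. Patient pays €288.25; OOP now €532.25. Plan pays €379 − €288.25 = €90.75.
#3 (€4227): deductible already satisfied, so patient's share is 25% × €4227 = €1056.75. Patient pays €1056.75; OOP now €1589. Plan pays €4227 − €1056.75 = €3170.25.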